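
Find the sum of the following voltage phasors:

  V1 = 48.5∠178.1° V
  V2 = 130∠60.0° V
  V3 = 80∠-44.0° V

Step 1 — Convert each phasor to rectangular form:
  V1 = 48.5·(cos(178.1°) + j·sin(178.1°)) = -48.47 + j1.608 V
  V2 = 130·(cos(60.0°) + j·sin(60.0°)) = 65 + j112.6 V
  V3 = 80·(cos(-44.0°) + j·sin(-44.0°)) = 57.55 - j55.57 V
Step 2 — Sum components: V_total = 74.07 + j58.62 V.
Step 3 — Convert to polar: |V_total| = 94.46 V, ∠V_total = 38.4°.

V_total = 94.46∠38.4° V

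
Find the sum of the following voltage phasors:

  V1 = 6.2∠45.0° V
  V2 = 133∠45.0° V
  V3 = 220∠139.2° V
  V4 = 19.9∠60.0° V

Step 1 — Convert each phasor to rectangular form:
  V1 = 6.2·(cos(45.0°) + j·sin(45.0°)) = 4.384 + j4.384 V
  V2 = 133·(cos(45.0°) + j·sin(45.0°)) = 94.05 + j94.05 V
  V3 = 220·(cos(139.2°) + j·sin(139.2°)) = -166.5 + j143.8 V
  V4 = 19.9·(cos(60.0°) + j·sin(60.0°)) = 9.95 + j17.23 V
Step 2 — Sum components: V_total = -58.16 + j259.4 V.
Step 3 — Convert to polar: |V_total| = 265.9 V, ∠V_total = 102.6°.

V_total = 265.9∠102.6° V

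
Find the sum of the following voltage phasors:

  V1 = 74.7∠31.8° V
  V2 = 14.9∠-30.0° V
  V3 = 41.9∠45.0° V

Step 1 — Convert each phasor to rectangular form:
  V1 = 74.7·(cos(31.8°) + j·sin(31.8°)) = 63.49 + j39.36 V
  V2 = 14.9·(cos(-30.0°) + j·sin(-30.0°)) = 12.9 - j7.45 V
  V3 = 41.9·(cos(45.0°) + j·sin(45.0°)) = 29.63 + j29.63 V
Step 2 — Sum components: V_total = 106 + j61.54 V.
Step 3 — Convert to polar: |V_total| = 122.6 V, ∠V_total = 30.1°.

V_total = 122.6∠30.1° V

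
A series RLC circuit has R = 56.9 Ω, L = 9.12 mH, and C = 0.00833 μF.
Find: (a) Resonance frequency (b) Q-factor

Step 1 — Resonance condition Im(Z)=0 gives ω₀ = 1/√(LC).
Step 2 — ω₀ = 1/√(0.00912·8.33e-09) = 1.147e+05 rad/s.
Step 3 — f₀ = ω₀/(2π) = 1.826e+04 Hz.
Step 4 — Series Q: Q = ω₀L/R = 1.147e+05·0.00912/56.9 = 18.39.

(a) f₀ = 1.826e+04 Hz  (b) Q = 18.39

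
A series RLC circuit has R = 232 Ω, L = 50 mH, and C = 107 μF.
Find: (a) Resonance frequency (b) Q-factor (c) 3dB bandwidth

Step 1 — Resonance: ω₀ = 1/√(LC) = 1/√(0.05·0.000107) = 432.3 rad/s.
Step 2 — f₀ = ω₀/(2π) = 68.81 Hz.
Step 3 — Series Q: Q = ω₀L/R = 432.3·0.05/232 = 0.09318.
Step 4 — Bandwidth: Δω = ω₀/Q = 4640 rad/s; BW = Δω/(2π) = 738.5 Hz.

(a) f₀ = 68.81 Hz  (b) Q = 0.09318  (c) BW = 738.5 Hz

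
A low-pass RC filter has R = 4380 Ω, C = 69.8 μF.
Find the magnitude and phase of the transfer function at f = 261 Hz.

Step 1 — Angular frequency: ω = 2π·261 = 1640 rad/s.
Step 2 — Transfer function: H(jω) = 1/(1 + jωRC).
Step 3 — Denominator: 1 + jωRC = 1 + j·1640·4380·6.98e-05 = 1 + j501.4.
Step 4 — H = 3.978e-06 - j0.001995.
Step 5 — Magnitude: |H| = 0.001995 (-54.0 dB); phase: φ = -89.9°.

|H| = 0.001995 (-54.0 dB), φ = -89.9°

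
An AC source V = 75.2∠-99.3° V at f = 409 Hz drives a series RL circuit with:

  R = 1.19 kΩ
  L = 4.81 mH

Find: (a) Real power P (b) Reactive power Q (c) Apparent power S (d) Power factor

Step 1 — Angular frequency: ω = 2π·f = 2π·409 = 2570 rad/s.
Step 2 — Component impedances:
  R: Z = R = 1190 Ω
  L: Z = jωL = j·2570·0.00481 = 0 + j12.36 Ω
Step 3 — Series combination: Z_total = R + L = 1190 + j12.36 Ω = 1190∠0.6° Ω.
Step 4 — Source phasor: V = 75.2∠-99.3° V = -12.15 - j74.21 V.
Step 5 — Current: I = V / Z = -0.01086 - j0.06225 A = 0.06319∠-99.9° A.
Step 6 — Complex power: S = V·I* = 4.752 + j0.04936 VA.
Step 7 — Real power: P = Re(S) = 4.752 W.
Step 8 — Reactive power: Q = Im(S) = 0.04936 VAR.
Step 9 — Apparent power: |S| = 4.752 VA.
Step 10 — Power factor: PF = P/|S| = 0.9999 (lagging).

(a) P = 4.752 W  (b) Q = 0.04936 VAR  (c) S = 4.752 VA  (d) PF = 0.9999 (lagging)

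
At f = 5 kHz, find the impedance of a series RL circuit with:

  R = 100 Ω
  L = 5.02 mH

Step 1 — Angular frequency: ω = 2π·f = 2π·5000 = 3.142e+04 rad/s.
Step 2 — Component impedances:
  R: Z = R = 100 Ω
  L: Z = jωL = j·3.142e+04·0.00502 = 0 + j157.7 Ω
Step 3 — Series combination: Z_total = R + L = 100 + j157.7 Ω = 186.7∠57.6° Ω.

Z = 100 + j157.7 Ω = 186.7∠57.6° Ω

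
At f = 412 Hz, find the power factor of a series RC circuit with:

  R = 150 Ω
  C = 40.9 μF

Step 1 — Angular frequency: ω = 2π·f = 2π·412 = 2589 rad/s.
Step 2 — Component impedances:
  R: Z = R = 150 Ω
  C: Z = 1/(jωC) = -j/(ω·C) = 0 - j9.445 Ω
Step 3 — Series combination: Z_total = R + C = 150 - j9.445 Ω = 150.3∠-3.6° Ω.
Step 4 — Power factor: PF = cos(φ) = Re(Z)/|Z| = 150/150.3 = 0.998.
Step 5 — Type: Im(Z) = -9.445 ⇒ leading (phase φ = -3.6°).

PF = 0.998 (leading, φ = -3.6°)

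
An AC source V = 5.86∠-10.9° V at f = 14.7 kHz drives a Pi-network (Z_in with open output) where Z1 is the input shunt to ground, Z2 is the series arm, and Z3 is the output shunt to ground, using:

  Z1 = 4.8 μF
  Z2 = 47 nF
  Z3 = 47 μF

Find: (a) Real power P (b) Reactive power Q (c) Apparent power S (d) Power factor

Step 1 — Angular frequency: ω = 2π·f = 2π·1.47e+04 = 9.236e+04 rad/s.
Step 2 — Component impedances:
  Z1: Z = 1/(jωC) = -j/(ω·C) = 0 - j2.256 Ω
  Z2: Z = 1/(jωC) = -j/(ω·C) = 0 - j230.4 Ω
  Z3: Z = 1/(jωC) = -j/(ω·C) = 0 - j0.2304 Ω
Step 3 — With open output, the series arm Z2 and the output shunt Z3 appear in series to ground: Z2 + Z3 = 0 - j230.6 Ω.
Step 4 — Parallel with input shunt Z1: Z_in = Z1 || (Z2 + Z3) = 0 - j2.234 Ω = 2.234∠-90.0° Ω.
Step 5 — Source phasor: V = 5.86∠-10.9° V = 5.754 - j1.108 V.
Step 6 — Current: I = V / Z = 0.4961 + j2.576 A = 2.623∠79.1° A.
Step 7 — Complex power: S = V·I* = 0 - j15.37 VA.
Step 8 — Real power: P = Re(S) = 0 W.
Step 9 — Reactive power: Q = Im(S) = -15.37 VAR.
Step 10 — Apparent power: |S| = 15.37 VA.
Step 11 — Power factor: PF = P/|S| = 0 (leading).

(a) P = 0 W  (b) Q = -15.37 VAR  (c) S = 15.37 VA  (d) PF = 0 (leading)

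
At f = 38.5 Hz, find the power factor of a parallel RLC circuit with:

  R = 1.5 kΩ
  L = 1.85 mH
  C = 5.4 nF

Step 1 — Angular frequency: ω = 2π·f = 2π·38.5 = 241.9 rad/s.
Step 2 — Component impedances:
  R: Z = R = 1500 Ω
  L: Z = jωL = j·241.9·0.00185 = 0 + j0.4475 Ω
  C: Z = 1/(jωC) = -j/(ω·C) = 0 - j7.655e+05 Ω
Step 3 — Parallel combination: 1/Z_total = 1/R + 1/L + 1/C; Z_total = 0.0001335 + j0.4475 Ω = 0.4475∠90.0° Ω.
Step 4 — Power factor: PF = cos(φ) = Re(Z)/|Z| = 0.0001335/0.4475 = 0.0002983.
Step 5 — Type: Im(Z) = 0.4475 ⇒ lagging (phase φ = 90.0°).

PF = 0.0002983 (lagging, φ = 90.0°)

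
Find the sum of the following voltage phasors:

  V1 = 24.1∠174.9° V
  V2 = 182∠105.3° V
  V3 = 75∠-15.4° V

Step 1 — Convert each phasor to rectangular form:
  V1 = 24.1·(cos(174.9°) + j·sin(174.9°)) = -24 + j2.142 V
  V2 = 182·(cos(105.3°) + j·sin(105.3°)) = -48.02 + j175.5 V
  V3 = 75·(cos(-15.4°) + j·sin(-15.4°)) = 72.31 - j19.92 V
Step 2 — Sum components: V_total = 0.2777 + j157.8 V.
Step 3 — Convert to polar: |V_total| = 157.8 V, ∠V_total = 89.9°.

V_total = 157.8∠89.9° V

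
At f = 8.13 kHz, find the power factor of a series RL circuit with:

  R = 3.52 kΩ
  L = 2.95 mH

Step 1 — Angular frequency: ω = 2π·f = 2π·8130 = 5.108e+04 rad/s.
Step 2 — Component impedances:
  R: Z = R = 3520 Ω
  L: Z = jωL = j·5.108e+04·0.00295 = 0 + j150.7 Ω
Step 3 — Series combination: Z_total = R + L = 3520 + j150.7 Ω = 3523∠2.5° Ω.
Step 4 — Power factor: PF = cos(φ) = Re(Z)/|Z| = 3520/3523 = 0.9991.
Step 5 — Type: Im(Z) = 150.7 ⇒ lagging (phase φ = 2.5°).

PF = 0.9991 (lagging, φ = 2.5°)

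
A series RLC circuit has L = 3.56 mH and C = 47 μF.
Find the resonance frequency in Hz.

Step 1 — Resonance condition Im(Z)=0 gives ω₀ = 1/√(LC).
Step 2 — ω₀ = 1/√(0.00356·4.7e-05) = 2445 rad/s.
Step 3 — f₀ = ω₀/(2π) = 389.1 Hz.

f₀ = 389.1 Hz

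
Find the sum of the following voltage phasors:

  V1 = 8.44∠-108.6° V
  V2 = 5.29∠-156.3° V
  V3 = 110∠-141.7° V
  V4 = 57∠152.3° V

Step 1 — Convert each phasor to rectangular form:
  V1 = 8.44·(cos(-108.6°) + j·sin(-108.6°)) = -2.692 - j7.999 V
  V2 = 5.29·(cos(-156.3°) + j·sin(-156.3°)) = -4.844 - j2.126 V
  V3 = 110·(cos(-141.7°) + j·sin(-141.7°)) = -86.33 - j68.18 V
  V4 = 57·(cos(152.3°) + j·sin(152.3°)) = -50.47 + j26.5 V
Step 2 — Sum components: V_total = -144.3 - j51.81 V.
Step 3 — Convert to polar: |V_total| = 153.3 V, ∠V_total = -160.3°.

V_total = 153.3∠-160.3° V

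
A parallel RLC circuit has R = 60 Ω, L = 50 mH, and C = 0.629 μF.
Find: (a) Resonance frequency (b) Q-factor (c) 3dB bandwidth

Step 1 — Resonance: ω₀ = 1/√(LC) = 1/√(0.05·6.29e-07) = 5639 rad/s.
Step 2 — f₀ = ω₀/(2π) = 897.4 Hz.
Step 3 — Parallel Q: Q = R/(ω₀L) = 60/(5639·0.05) = 0.2128.
Step 4 — Bandwidth: Δω = ω₀/Q = 2.65e+04 rad/s; BW = Δω/(2π) = 4217 Hz.

(a) f₀ = 897.4 Hz  (b) Q = 0.2128  (c) BW = 4217 Hz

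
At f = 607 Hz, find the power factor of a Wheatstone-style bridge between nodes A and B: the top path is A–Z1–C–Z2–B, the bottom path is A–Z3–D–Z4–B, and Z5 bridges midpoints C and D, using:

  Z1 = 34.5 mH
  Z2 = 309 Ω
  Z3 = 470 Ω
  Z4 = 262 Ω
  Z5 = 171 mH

Step 1 — Angular frequency: ω = 2π·f = 2π·607 = 3814 rad/s.
Step 2 — Component impedances:
  Z1: Z = jωL = j·3814·0.0345 = 0 + j131.6 Ω
  Z2: Z = R = 309 Ω
  Z3: Z = R = 470 Ω
  Z4: Z = R = 262 Ω
  Z5: Z = jωL = j·3814·0.171 = 0 + j652.2 Ω
Step 3 — Bridge requires nodal analysis (the Z5 bridge couples midpoints C and D, so the two paths cannot be reduced to a simple series/parallel combination). Setting node B to ground and injecting 1 A at node A, the 3-node admittance system at A, C, D solves to V_A = Z_AB = 234.9 + j89.71 Ω = 251.4∠20.9° Ω.
Step 4 — Power factor: PF = cos(φ) = Re(Z)/|Z| = 234.87/251.42 = 0.9342.
Step 5 — Type: Im(Z) = 89.71 ⇒ lagging (phase φ = 20.9°).

PF = 0.9342 (lagging, φ = 20.9°)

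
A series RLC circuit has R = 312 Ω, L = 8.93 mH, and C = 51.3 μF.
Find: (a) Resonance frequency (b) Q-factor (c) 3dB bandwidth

Step 1 — Resonance condition Im(Z)=0 gives ω₀ = 1/√(LC).
Step 2 — ω₀ = 1/√(0.00893·5.13e-05) = 1477 rad/s.
Step 3 — f₀ = ω₀/(2π) = 235.1 Hz.
Step 4 — Series Q: Q = ω₀L/R = 1477·0.00893/312 = 0.04229.
Step 5 — 3dB bandwidth: Δω = ω₀/Q = 3.494e+04 rad/s; BW = Δω/(2π) = 5561 Hz.

(a) f₀ = 235.1 Hz  (b) Q = 0.04229  (c) BW = 5561 Hz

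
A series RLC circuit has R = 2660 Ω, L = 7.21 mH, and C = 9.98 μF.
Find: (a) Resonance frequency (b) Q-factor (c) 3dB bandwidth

Step 1 — Resonance condition Im(Z)=0 gives ω₀ = 1/√(LC).
Step 2 — ω₀ = 1/√(0.00721·9.98e-06) = 3728 rad/s.
Step 3 — f₀ = ω₀/(2π) = 593.3 Hz.
Step 4 — Series Q: Q = ω₀L/R = 3728·0.00721/2660 = 0.0101.
Step 5 — 3dB bandwidth: Δω = ω₀/Q = 3.689e+05 rad/s; BW = Δω/(2π) = 5.872e+04 Hz.

(a) f₀ = 593.3 Hz  (b) Q = 0.0101  (c) BW = 5.872e+04 Hz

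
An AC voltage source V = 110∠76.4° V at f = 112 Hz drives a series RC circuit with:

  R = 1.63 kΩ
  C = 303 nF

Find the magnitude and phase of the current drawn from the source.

Step 1 — Angular frequency: ω = 2π·f = 2π·112 = 703.7 rad/s.
Step 2 — Component impedances:
  R: Z = R = 1630 Ω
  C: Z = 1/(jωC) = -j/(ω·C) = 0 - j4690 Ω
Step 3 — Series combination: Z_total = R + C = 1630 - j4690 Ω = 4965∠-70.8° Ω.
Step 4 — Source phasor: V = 110∠76.4° V = 25.87 + j106.9 V.
Step 5 — Ohm's law: I = V / Z_total = (25.87 + j106.9) / (1630 - j4690) = -0.01863 + j0.01199 A.
Step 6 — Convert to polar: |I| = 0.02215 A, ∠I = 147.2°.

I = 0.02215∠147.2° A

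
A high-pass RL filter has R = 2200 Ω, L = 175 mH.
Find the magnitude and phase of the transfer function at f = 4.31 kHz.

Step 1 — Angular frequency: ω = 2π·4310 = 2.708e+04 rad/s.
Step 2 — Transfer function: H(jω) = jωL/(R + jωL).
Step 3 — Numerator jωL = j·4739; denominator R + jωL = 2200 + j4739.
Step 4 — H = 0.8227 + j0.3819.
Step 5 — Magnitude: |H| = 0.907 (-0.8 dB); phase: φ = 24.9°.

|H| = 0.907 (-0.8 dB), φ = 24.9°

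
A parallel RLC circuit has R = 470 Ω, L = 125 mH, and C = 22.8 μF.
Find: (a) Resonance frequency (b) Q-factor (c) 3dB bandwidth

Step 1 — Resonance: ω₀ = 1/√(LC) = 1/√(0.125·2.28e-05) = 592.3 rad/s.
Step 2 — f₀ = ω₀/(2π) = 94.28 Hz.
Step 3 — Parallel Q: Q = R/(ω₀L) = 470/(592.3·0.125) = 6.348.
Step 4 — Bandwidth: Δω = ω₀/Q = 93.32 rad/s; BW = Δω/(2π) = 14.85 Hz.

(a) f₀ = 94.28 Hz  (b) Q = 6.348  (c) BW = 14.85 Hz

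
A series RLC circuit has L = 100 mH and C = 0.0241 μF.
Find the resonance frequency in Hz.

Step 1 — Resonance condition Im(Z)=0 gives ω₀ = 1/√(LC).
Step 2 — ω₀ = 1/√(0.1·2.41e-08) = 2.037e+04 rad/s.
Step 3 — f₀ = ω₀/(2π) = 3242 Hz.

f₀ = 3242 Hz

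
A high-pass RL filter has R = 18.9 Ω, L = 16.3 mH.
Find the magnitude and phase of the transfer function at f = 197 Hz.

Step 1 — Angular frequency: ω = 2π·197 = 1238 rad/s.
Step 2 — Transfer function: H(jω) = jωL/(R + jωL).
Step 3 — Numerator jωL = j·20.18; denominator R + jωL = 18.9 + j20.18.
Step 4 — H = 0.5326 + j0.4989.
Step 5 — Magnitude: |H| = 0.7298 (-2.7 dB); phase: φ = 43.1°.

|H| = 0.7298 (-2.7 dB), φ = 43.1°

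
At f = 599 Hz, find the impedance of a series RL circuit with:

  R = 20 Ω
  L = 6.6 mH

Step 1 — Angular frequency: ω = 2π·f = 2π·599 = 3764 rad/s.
Step 2 — Component impedances:
  R: Z = R = 20 Ω
  L: Z = jωL = j·3764·0.0066 = 0 + j24.84 Ω
Step 3 — Series combination: Z_total = R + L = 20 + j24.84 Ω = 31.89∠51.2° Ω.

Z = 20 + j24.84 Ω = 31.89∠51.2° Ω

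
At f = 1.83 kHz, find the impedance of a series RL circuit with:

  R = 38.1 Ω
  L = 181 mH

Step 1 — Angular frequency: ω = 2π·f = 2π·1830 = 1.15e+04 rad/s.
Step 2 — Component impedances:
  R: Z = R = 38.1 Ω
  L: Z = jωL = j·1.15e+04·0.181 = 0 + j2081 Ω
Step 3 — Series combination: Z_total = R + L = 38.1 + j2081 Ω = 2082∠89.0° Ω.

Z = 38.1 + j2081 Ω = 2082∠89.0° Ω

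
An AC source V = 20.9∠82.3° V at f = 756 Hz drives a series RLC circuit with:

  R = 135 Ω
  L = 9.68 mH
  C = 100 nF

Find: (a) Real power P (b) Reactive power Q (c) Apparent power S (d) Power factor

Step 1 — Angular frequency: ω = 2π·f = 2π·756 = 4750 rad/s.
Step 2 — Component impedances:
  R: Z = R = 135 Ω
  L: Z = jωL = j·4750·0.00968 = 0 + j45.98 Ω
  C: Z = 1/(jωC) = -j/(ω·C) = 0 - j2105 Ω
Step 3 — Series combination: Z_total = R + L + C = 135 - j2059 Ω = 2064∠-86.2° Ω.
Step 4 — Source phasor: V = 20.9∠82.3° V = 2.8 + j20.71 V.
Step 5 — Current: I = V / Z = -0.009926 + j0.002011 A = 0.01013∠168.5° A.
Step 6 — Complex power: S = V·I* = 0.01385 - j0.2112 VA.
Step 7 — Real power: P = Re(S) = 0.01385 W.
Step 8 — Reactive power: Q = Im(S) = -0.2112 VAR.
Step 9 — Apparent power: |S| = 0.2117 VA.
Step 10 — Power factor: PF = P/|S| = 0.06542 (leading).

(a) P = 0.01385 W  (b) Q = -0.2112 VAR  (c) S = 0.2117 VA  (d) PF = 0.06542 (leading)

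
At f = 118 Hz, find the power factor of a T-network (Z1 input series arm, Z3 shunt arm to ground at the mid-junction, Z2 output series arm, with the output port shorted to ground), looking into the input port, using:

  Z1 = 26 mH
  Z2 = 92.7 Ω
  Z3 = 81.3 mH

Step 1 — Angular frequency: ω = 2π·f = 2π·118 = 741.4 rad/s.
Step 2 — Component impedances:
  Z1: Z = jωL = j·741.4·0.026 = 0 + j19.28 Ω
  Z2: Z = R = 92.7 Ω
  Z3: Z = jωL = j·741.4·0.0813 = 0 + j60.28 Ω
Step 3 — With the output port shorted to ground, the output series arm Z2 runs from the junction to ground; the shunt arm Z3 also runs from the junction to ground. They appear in parallel: Z3 || Z2 = 27.55 + j42.36 Ω.
Step 4 — Series with input arm Z1: Z_in = Z1 + (Z3 || Z2) = 27.55 + j61.64 Ω = 67.52∠65.9° Ω.
Step 5 — Power factor: PF = cos(φ) = Re(Z)/|Z| = 27.55/67.52 = 0.408.
Step 6 — Type: Im(Z) = 61.64 ⇒ lagging (phase φ = 65.9°).

PF = 0.408 (lagging, φ = 65.9°)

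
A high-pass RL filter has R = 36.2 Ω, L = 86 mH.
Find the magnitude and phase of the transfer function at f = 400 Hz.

Step 1 — Angular frequency: ω = 2π·400 = 2513 rad/s.
Step 2 — Transfer function: H(jω) = jωL/(R + jωL).
Step 3 — Numerator jωL = j·216.1; denominator R + jωL = 36.2 + j216.1.
Step 4 — H = 0.9727 + j0.1629.
Step 5 — Magnitude: |H| = 0.9863 (-0.1 dB); phase: φ = 9.5°.

|H| = 0.9863 (-0.1 dB), φ = 9.5°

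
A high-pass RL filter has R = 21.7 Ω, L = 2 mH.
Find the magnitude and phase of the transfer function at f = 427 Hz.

Step 1 — Angular frequency: ω = 2π·427 = 2683 rad/s.
Step 2 — Transfer function: H(jω) = jωL/(R + jωL).
Step 3 — Numerator jωL = j·5.366; denominator R + jωL = 21.7 + j5.366.
Step 4 — H = 0.05762 + j0.233.
Step 5 — Magnitude: |H| = 0.24 (-12.4 dB); phase: φ = 76.1°.

|H| = 0.24 (-12.4 dB), φ = 76.1°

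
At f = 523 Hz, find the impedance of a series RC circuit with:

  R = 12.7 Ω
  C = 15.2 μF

Step 1 — Angular frequency: ω = 2π·f = 2π·523 = 3286 rad/s.
Step 2 — Component impedances:
  R: Z = R = 12.7 Ω
  C: Z = 1/(jωC) = -j/(ω·C) = 0 - j20.02 Ω
Step 3 — Series combination: Z_total = R + C = 12.7 - j20.02 Ω = 23.71∠-57.6° Ω.

Z = 12.7 - j20.02 Ω = 23.71∠-57.6° Ω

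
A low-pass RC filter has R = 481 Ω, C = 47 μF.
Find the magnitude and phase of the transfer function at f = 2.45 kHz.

Step 1 — Angular frequency: ω = 2π·2450 = 1.539e+04 rad/s.
Step 2 — Transfer function: H(jω) = 1/(1 + jωRC).
Step 3 — Denominator: 1 + jωRC = 1 + j·1.539e+04·481·4.7e-05 = 1 + j348.
Step 4 — H = 8.257e-06 - j0.002873.
Step 5 — Magnitude: |H| = 0.002873 (-50.8 dB); phase: φ = -89.8°.

|H| = 0.002873 (-50.8 dB), φ = -89.8°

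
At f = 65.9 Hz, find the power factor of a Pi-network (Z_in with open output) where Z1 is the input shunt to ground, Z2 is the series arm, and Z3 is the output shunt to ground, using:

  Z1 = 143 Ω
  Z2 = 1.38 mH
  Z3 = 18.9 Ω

Step 1 — Angular frequency: ω = 2π·f = 2π·65.9 = 414.1 rad/s.
Step 2 — Component impedances:
  Z1: Z = R = 143 Ω
  Z2: Z = jωL = j·414.1·0.00138 = 0 + j0.5714 Ω
  Z3: Z = R = 18.9 Ω
Step 3 — With open output, the series arm Z2 and the output shunt Z3 appear in series to ground: Z2 + Z3 = 18.9 + j0.5714 Ω.
Step 4 — Parallel with input shunt Z1: Z_in = Z1 || (Z2 + Z3) = 16.7 + j0.4458 Ω = 16.7∠1.5° Ω.
Step 5 — Power factor: PF = cos(φ) = Re(Z)/|Z| = 16.695/16.701 = 0.9996.
Step 6 — Type: Im(Z) = 0.4458 ⇒ lagging (phase φ = 1.5°).

PF = 0.9996 (lagging, φ = 1.5°)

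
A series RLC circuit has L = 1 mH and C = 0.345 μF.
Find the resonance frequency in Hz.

Step 1 — Resonance condition Im(Z)=0 gives ω₀ = 1/√(LC).
Step 2 — ω₀ = 1/√(0.001·3.45e-07) = 5.384e+04 rad/s.
Step 3 — f₀ = ω₀/(2π) = 8569 Hz.

f₀ = 8569 Hz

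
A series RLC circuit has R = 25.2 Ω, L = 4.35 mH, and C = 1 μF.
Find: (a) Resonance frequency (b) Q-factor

Step 1 — Resonance condition Im(Z)=0 gives ω₀ = 1/√(LC).
Step 2 — ω₀ = 1/√(0.00435·1e-06) = 1.516e+04 rad/s.
Step 3 — f₀ = ω₀/(2π) = 2413 Hz.
Step 4 — Series Q: Q = ω₀L/R = 1.516e+04·0.00435/25.2 = 2.617.

(a) f₀ = 2413 Hz  (b) Q = 2.617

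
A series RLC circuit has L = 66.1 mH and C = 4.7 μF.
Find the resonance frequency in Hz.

Step 1 — Resonance condition Im(Z)=0 gives ω₀ = 1/√(LC).
Step 2 — ω₀ = 1/√(0.0661·4.7e-06) = 1794 rad/s.
Step 3 — f₀ = ω₀/(2π) = 285.5 Hz.

f₀ = 285.5 Hz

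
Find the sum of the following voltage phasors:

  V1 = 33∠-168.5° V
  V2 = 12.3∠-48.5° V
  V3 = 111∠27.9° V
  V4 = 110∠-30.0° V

Step 1 — Convert each phasor to rectangular form:
  V1 = 33·(cos(-168.5°) + j·sin(-168.5°)) = -32.34 - j6.579 V
  V2 = 12.3·(cos(-48.5°) + j·sin(-48.5°)) = 8.15 - j9.212 V
  V3 = 111·(cos(27.9°) + j·sin(27.9°)) = 98.1 + j51.94 V
  V4 = 110·(cos(-30.0°) + j·sin(-30.0°)) = 95.26 - j55 V
Step 2 — Sum components: V_total = 169.2 - j18.85 V.
Step 3 — Convert to polar: |V_total| = 170.2 V, ∠V_total = -6.4°.

V_total = 170.2∠-6.4° V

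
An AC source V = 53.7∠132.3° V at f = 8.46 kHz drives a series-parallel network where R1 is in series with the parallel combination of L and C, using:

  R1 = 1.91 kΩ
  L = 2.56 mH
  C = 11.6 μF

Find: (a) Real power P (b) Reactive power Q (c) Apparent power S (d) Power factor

Step 1 — Angular frequency: ω = 2π·f = 2π·8460 = 5.316e+04 rad/s.
Step 2 — Component impedances:
  R1: Z = R = 1910 Ω
  L: Z = jωL = j·5.316e+04·0.00256 = 0 + j136.1 Ω
  C: Z = 1/(jωC) = -j/(ω·C) = 0 - j1.622 Ω
Step 3 — Parallel branch: L || C = 1/(1/L + 1/C) = 0 - j1.641 Ω.
Step 4 — Series with R1: Z_total = R1 + (L || C) = 1910 - j1.641 Ω = 1910∠-0.0° Ω.
Step 5 — Source phasor: V = 53.7∠132.3° V = -36.14 + j39.72 V.
Step 6 — Current: I = V / Z = -0.01894 + j0.02078 A = 0.02812∠132.3° A.
Step 7 — Complex power: S = V·I* = 1.51 - j0.001297 VA.
Step 8 — Real power: P = Re(S) = 1.51 W.
Step 9 — Reactive power: Q = Im(S) = -0.001297 VAR.
Step 10 — Apparent power: |S| = 1.51 VA.
Step 11 — Power factor: PF = P/|S| = 1 (leading).

(a) P = 1.51 W  (b) Q = -0.001297 VAR  (c) S = 1.51 VA  (d) PF = 1 (leading)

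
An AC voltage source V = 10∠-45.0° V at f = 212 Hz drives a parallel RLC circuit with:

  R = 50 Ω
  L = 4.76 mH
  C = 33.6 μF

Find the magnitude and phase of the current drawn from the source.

Step 1 — Angular frequency: ω = 2π·f = 2π·212 = 1332 rad/s.
Step 2 — Component impedances:
  R: Z = R = 50 Ω
  L: Z = jωL = j·1332·0.00476 = 0 + j6.34 Ω
  C: Z = 1/(jωC) = -j/(ω·C) = 0 - j22.34 Ω
Step 3 — Parallel combination: 1/Z_total = 1/R + 1/L + 1/C; Z_total = 1.52 + j8.584 Ω = 8.717∠80.0° Ω.
Step 4 — Source phasor: V = 10∠-45.0° V = 7.071 - j7.071 V.
Step 5 — Ohm's law: I = V / Z_total = (7.071 - j7.071) / (1.52 + j8.584) = -0.6573 - j0.9402 A.
Step 6 — Convert to polar: |I| = 1.147 A, ∠I = -125.0°.

I = 1.147∠-125.0° A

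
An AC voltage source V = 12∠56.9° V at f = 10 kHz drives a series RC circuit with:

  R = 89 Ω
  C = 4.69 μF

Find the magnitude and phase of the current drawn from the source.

Step 1 — Angular frequency: ω = 2π·f = 2π·1e+04 = 6.283e+04 rad/s.
Step 2 — Component impedances:
  R: Z = R = 89 Ω
  C: Z = 1/(jωC) = -j/(ω·C) = 0 - j3.393 Ω
Step 3 — Series combination: Z_total = R + C = 89 - j3.393 Ω = 89.06∠-2.2° Ω.
Step 4 — Source phasor: V = 12∠56.9° V = 6.553 + j10.05 V.
Step 5 — Ohm's law: I = V / Z_total = (6.553 + j10.05) / (89 - j3.393) = 0.06922 + j0.1156 A.
Step 6 — Convert to polar: |I| = 0.1347 A, ∠I = 59.1°.

I = 0.1347∠59.1° A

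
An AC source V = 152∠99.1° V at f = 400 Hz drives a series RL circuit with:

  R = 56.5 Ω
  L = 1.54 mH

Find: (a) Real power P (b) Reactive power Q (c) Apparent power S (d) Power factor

Step 1 — Angular frequency: ω = 2π·f = 2π·400 = 2513 rad/s.
Step 2 — Component impedances:
  R: Z = R = 56.5 Ω
  L: Z = jωL = j·2513·0.00154 = 0 + j3.87 Ω
Step 3 — Series combination: Z_total = R + L = 56.5 + j3.87 Ω = 56.63∠3.9° Ω.
Step 4 — Source phasor: V = 152∠99.1° V = -24.04 + j150.1 V.
Step 5 — Current: I = V / Z = -0.2424 + j2.673 A = 2.684∠95.2° A.
Step 6 — Complex power: S = V·I* = 407 + j27.88 VA.
Step 7 — Real power: P = Re(S) = 407 W.
Step 8 — Reactive power: Q = Im(S) = 27.88 VAR.
Step 9 — Apparent power: |S| = 408 VA.
Step 10 — Power factor: PF = P/|S| = 0.9977 (lagging).

(a) P = 407 W  (b) Q = 27.88 VAR  (c) S = 408 VA  (d) PF = 0.9977 (lagging)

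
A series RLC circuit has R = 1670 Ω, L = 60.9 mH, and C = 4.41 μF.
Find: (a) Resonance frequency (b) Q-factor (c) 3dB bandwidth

Step 1 — Resonance: ω₀ = 1/√(LC) = 1/√(0.0609·4.41e-06) = 1930 rad/s.
Step 2 — f₀ = ω₀/(2π) = 307.1 Hz.
Step 3 — Series Q: Q = ω₀L/R = 1930·0.0609/1670 = 0.07037.
Step 4 — Bandwidth: Δω = ω₀/Q = 2.742e+04 rad/s; BW = Δω/(2π) = 4364 Hz.

(a) f₀ = 307.1 Hz  (b) Q = 0.07037  (c) BW = 4364 Hz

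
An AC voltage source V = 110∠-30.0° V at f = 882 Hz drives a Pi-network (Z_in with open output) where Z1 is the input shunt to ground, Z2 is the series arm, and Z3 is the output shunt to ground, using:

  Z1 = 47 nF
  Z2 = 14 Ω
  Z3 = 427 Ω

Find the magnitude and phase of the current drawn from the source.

Step 1 — Angular frequency: ω = 2π·f = 2π·882 = 5542 rad/s.
Step 2 — Component impedances:
  Z1: Z = 1/(jωC) = -j/(ω·C) = 0 - j3839 Ω
  Z2: Z = R = 14 Ω
  Z3: Z = R = 427 Ω
Step 3 — With open output, the series arm Z2 and the output shunt Z3 appear in series to ground: Z2 + Z3 = 441 Ω.
Step 4 — Parallel with input shunt Z1: Z_in = Z1 || (Z2 + Z3) = 435.3 - j50 Ω = 438.1∠-6.6° Ω.
Step 5 — Source phasor: V = 110∠-30.0° V = 95.26 - j55 V.
Step 6 — Ohm's law: I = V / Z_total = (95.26 - j55) / (435.3 - j50) = 0.2303 - j0.0999 A.
Step 7 — Convert to polar: |I| = 0.2511 A, ∠I = -23.4°.

I = 0.2511∠-23.4° A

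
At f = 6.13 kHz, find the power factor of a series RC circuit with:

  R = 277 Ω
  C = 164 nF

Step 1 — Angular frequency: ω = 2π·f = 2π·6130 = 3.852e+04 rad/s.
Step 2 — Component impedances:
  R: Z = R = 277 Ω
  C: Z = 1/(jωC) = -j/(ω·C) = 0 - j158.3 Ω
Step 3 — Series combination: Z_total = R + C = 277 - j158.3 Ω = 319∠-29.7° Ω.
Step 4 — Power factor: PF = cos(φ) = Re(Z)/|Z| = 277/319.05 = 0.8682.
Step 5 — Type: Im(Z) = -158.3 ⇒ leading (phase φ = -29.7°).

PF = 0.8682 (leading, φ = -29.7°)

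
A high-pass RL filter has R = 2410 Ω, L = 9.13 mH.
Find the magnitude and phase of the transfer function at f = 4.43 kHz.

Step 1 — Angular frequency: ω = 2π·4430 = 2.783e+04 rad/s.
Step 2 — Transfer function: H(jω) = jωL/(R + jωL).
Step 3 — Numerator jωL = j·254.1; denominator R + jωL = 2410 + j254.1.
Step 4 — H = 0.011 + j0.1043.
Step 5 — Magnitude: |H| = 0.1049 (-19.6 dB); phase: φ = 84.0°.

|H| = 0.1049 (-19.6 dB), φ = 84.0°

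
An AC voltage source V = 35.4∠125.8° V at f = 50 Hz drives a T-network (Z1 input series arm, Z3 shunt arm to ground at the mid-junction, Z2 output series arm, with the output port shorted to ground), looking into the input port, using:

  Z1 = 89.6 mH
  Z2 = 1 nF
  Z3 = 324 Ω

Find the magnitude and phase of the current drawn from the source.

Step 1 — Angular frequency: ω = 2π·f = 2π·50 = 314.2 rad/s.
Step 2 — Component impedances:
  Z1: Z = jωL = j·314.2·0.0896 = 0 + j28.15 Ω
  Z2: Z = 1/(jωC) = -j/(ω·C) = 0 - j3.183e+06 Ω
  Z3: Z = R = 324 Ω
Step 3 — With the output port shorted to ground, the output series arm Z2 runs from the junction to ground; the shunt arm Z3 also runs from the junction to ground. They appear in parallel: Z3 || Z2 = 324 - j0.03298 Ω.
Step 4 — Series with input arm Z1: Z_in = Z1 + (Z3 || Z2) = 324 + j28.12 Ω = 325.2∠5.0° Ω.
Step 5 — Source phasor: V = 35.4∠125.8° V = -20.71 + j28.71 V.
Step 6 — Ohm's law: I = V / Z_total = (-20.71 + j28.71) / (324 + j28.12) = -0.0558 + j0.09346 A.
Step 7 — Convert to polar: |I| = 0.1089 A, ∠I = 120.8°.

I = 0.1089∠120.8° A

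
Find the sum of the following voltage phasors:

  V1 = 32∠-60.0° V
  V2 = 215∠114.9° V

Step 1 — Convert each phasor to rectangular form:
  V1 = 32·(cos(-60.0°) + j·sin(-60.0°)) = 16 - j27.71 V
  V2 = 215·(cos(114.9°) + j·sin(114.9°)) = -90.52 + j195 V
Step 2 — Sum components: V_total = -74.52 + j167.3 V.
Step 3 — Convert to polar: |V_total| = 183.1 V, ∠V_total = 114.0°.

V_total = 183.1∠114.0° V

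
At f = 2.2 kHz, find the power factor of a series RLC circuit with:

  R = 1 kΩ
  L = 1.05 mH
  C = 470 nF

Step 1 — Angular frequency: ω = 2π·f = 2π·2200 = 1.382e+04 rad/s.
Step 2 — Component impedances:
  R: Z = R = 1000 Ω
  L: Z = jωL = j·1.382e+04·0.00105 = 0 + j14.51 Ω
  C: Z = 1/(jωC) = -j/(ω·C) = 0 - j153.9 Ω
Step 3 — Series combination: Z_total = R + L + C = 1000 - j139.4 Ω = 1010∠-7.9° Ω.
Step 4 — Power factor: PF = cos(φ) = Re(Z)/|Z| = 1000/1009.7 = 0.9904.
Step 5 — Type: Im(Z) = -139.4 ⇒ leading (phase φ = -7.9°).

PF = 0.9904 (leading, φ = -7.9°)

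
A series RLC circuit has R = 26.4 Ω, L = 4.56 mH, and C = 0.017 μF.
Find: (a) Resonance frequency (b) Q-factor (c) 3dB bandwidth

Step 1 — Resonance condition Im(Z)=0 gives ω₀ = 1/√(LC).
Step 2 — ω₀ = 1/√(0.00456·1.7e-08) = 1.136e+05 rad/s.
Step 3 — f₀ = ω₀/(2π) = 1.808e+04 Hz.
Step 4 — Series Q: Q = ω₀L/R = 1.136e+05·0.00456/26.4 = 19.62.
Step 5 — 3dB bandwidth: Δω = ω₀/Q = 5789 rad/s; BW = Δω/(2π) = 921.4 Hz.

(a) f₀ = 1.808e+04 Hz  (b) Q = 19.62  (c) BW = 921.4 Hz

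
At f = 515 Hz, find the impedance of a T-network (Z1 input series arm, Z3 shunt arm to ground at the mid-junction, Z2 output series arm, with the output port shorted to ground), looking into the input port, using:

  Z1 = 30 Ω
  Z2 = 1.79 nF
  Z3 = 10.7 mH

Step 1 — Angular frequency: ω = 2π·f = 2π·515 = 3236 rad/s.
Step 2 — Component impedances:
  Z1: Z = R = 30 Ω
  Z2: Z = 1/(jωC) = -j/(ω·C) = 0 - j1.726e+05 Ω
  Z3: Z = jωL = j·3236·0.0107 = 0 + j34.62 Ω
Step 3 — With the output port shorted to ground, the output series arm Z2 runs from the junction to ground; the shunt arm Z3 also runs from the junction to ground. They appear in parallel: Z3 || Z2 = 0 + j34.63 Ω.
Step 4 — Series with input arm Z1: Z_in = Z1 + (Z3 || Z2) = 30 + j34.63 Ω = 45.82∠49.1° Ω.

Z = 30 + j34.63 Ω = 45.82∠49.1° Ω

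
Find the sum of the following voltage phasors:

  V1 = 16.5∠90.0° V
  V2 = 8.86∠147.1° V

Step 1 — Convert each phasor to rectangular form:
  V1 = 16.5·(cos(90.0°) + j·sin(90.0°)) = 0 + j16.5 V
  V2 = 8.86·(cos(147.1°) + j·sin(147.1°)) = -7.439 + j4.813 V
Step 2 — Sum components: V_total = -7.439 + j21.31 V.
Step 3 — Convert to polar: |V_total| = 22.57 V, ∠V_total = 109.2°.

V_total = 22.57∠109.2° V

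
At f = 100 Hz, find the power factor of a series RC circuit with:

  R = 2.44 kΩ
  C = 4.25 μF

Step 1 — Angular frequency: ω = 2π·f = 2π·100 = 628.3 rad/s.
Step 2 — Component impedances:
  R: Z = R = 2440 Ω
  C: Z = 1/(jωC) = -j/(ω·C) = 0 - j374.5 Ω
Step 3 — Series combination: Z_total = R + C = 2440 - j374.5 Ω = 2469∠-8.7° Ω.
Step 4 — Power factor: PF = cos(φ) = Re(Z)/|Z| = 2440/2468.6 = 0.9884.
Step 5 — Type: Im(Z) = -374.5 ⇒ leading (phase φ = -8.7°).

PF = 0.9884 (leading, φ = -8.7°)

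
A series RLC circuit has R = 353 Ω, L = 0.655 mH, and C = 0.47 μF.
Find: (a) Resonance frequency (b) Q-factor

Step 1 — Resonance condition Im(Z)=0 gives ω₀ = 1/√(LC).
Step 2 — ω₀ = 1/√(0.000655·4.7e-07) = 5.699e+04 rad/s.
Step 3 — f₀ = ω₀/(2π) = 9071 Hz.
Step 4 — Series Q: Q = ω₀L/R = 5.699e+04·0.000655/353 = 0.1058.

(a) f₀ = 9071 Hz  (b) Q = 0.1058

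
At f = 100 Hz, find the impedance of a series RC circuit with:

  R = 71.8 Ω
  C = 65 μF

Step 1 — Angular frequency: ω = 2π·f = 2π·100 = 628.3 rad/s.
Step 2 — Component impedances:
  R: Z = R = 71.8 Ω
  C: Z = 1/(jωC) = -j/(ω·C) = 0 - j24.49 Ω
Step 3 — Series combination: Z_total = R + C = 71.8 - j24.49 Ω = 75.86∠-18.8° Ω.

Z = 71.8 - j24.49 Ω = 75.86∠-18.8° Ω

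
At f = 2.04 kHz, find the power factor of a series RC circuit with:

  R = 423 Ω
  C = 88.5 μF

Step 1 — Angular frequency: ω = 2π·f = 2π·2040 = 1.282e+04 rad/s.
Step 2 — Component impedances:
  R: Z = R = 423 Ω
  C: Z = 1/(jωC) = -j/(ω·C) = 0 - j0.8815 Ω
Step 3 — Series combination: Z_total = R + C = 423 - j0.8815 Ω = 423∠-0.1° Ω.
Step 4 — Power factor: PF = cos(φ) = Re(Z)/|Z| = 423/423 = 1.
Step 5 — Type: Im(Z) = -0.8815 ⇒ leading (phase φ = -0.1°).

PF = 1 (leading, φ = -0.1°)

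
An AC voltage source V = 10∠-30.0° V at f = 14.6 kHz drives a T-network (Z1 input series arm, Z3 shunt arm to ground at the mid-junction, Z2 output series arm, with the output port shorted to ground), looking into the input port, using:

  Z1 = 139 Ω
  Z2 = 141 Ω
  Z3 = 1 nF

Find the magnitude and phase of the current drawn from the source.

Step 1 — Angular frequency: ω = 2π·f = 2π·1.46e+04 = 9.173e+04 rad/s.
Step 2 — Component impedances:
  Z1: Z = R = 139 Ω
  Z2: Z = R = 141 Ω
  Z3: Z = 1/(jωC) = -j/(ω·C) = 0 - j1.09e+04 Ω
Step 3 — With the output port shorted to ground, the output series arm Z2 runs from the junction to ground; the shunt arm Z3 also runs from the junction to ground. They appear in parallel: Z3 || Z2 = 141 - j1.823 Ω.
Step 4 — Series with input arm Z1: Z_in = Z1 + (Z3 || Z2) = 280 - j1.823 Ω = 280∠-0.4° Ω.
Step 5 — Source phasor: V = 10∠-30.0° V = 8.66 - j5 V.
Step 6 — Ohm's law: I = V / Z_total = (8.66 - j5) / (280 - j1.823) = 0.03105 - j0.01766 A.
Step 7 — Convert to polar: |I| = 0.03572 A, ∠I = -29.6°.

I = 0.03572∠-29.6° A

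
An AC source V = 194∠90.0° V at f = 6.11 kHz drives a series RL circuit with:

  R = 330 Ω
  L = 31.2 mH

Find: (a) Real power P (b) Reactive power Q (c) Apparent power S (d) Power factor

Step 1 — Angular frequency: ω = 2π·f = 2π·6110 = 3.839e+04 rad/s.
Step 2 — Component impedances:
  R: Z = R = 330 Ω
  L: Z = jωL = j·3.839e+04·0.0312 = 0 + j1198 Ω
Step 3 — Series combination: Z_total = R + L = 330 + j1198 Ω = 1242∠74.6° Ω.
Step 4 — Source phasor: V = 194∠90.0° V = 0 + j194 V.
Step 5 — Current: I = V / Z = 0.1505 + j0.04148 A = 0.1561∠15.4° A.
Step 6 — Complex power: S = V·I* = 8.046 + j29.2 VA.
Step 7 — Real power: P = Re(S) = 8.046 W.
Step 8 — Reactive power: Q = Im(S) = 29.2 VAR.
Step 9 — Apparent power: |S| = 30.29 VA.
Step 10 — Power factor: PF = P/|S| = 0.2656 (lagging).

(a) P = 8.046 W  (b) Q = 29.2 VAR  (c) S = 30.29 VA  (d) PF = 0.2656 (lagging)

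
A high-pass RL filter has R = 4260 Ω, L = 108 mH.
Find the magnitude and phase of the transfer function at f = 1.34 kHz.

Step 1 — Angular frequency: ω = 2π·1340 = 8419 rad/s.
Step 2 — Transfer function: H(jω) = jωL/(R + jωL).
Step 3 — Numerator jωL = j·909.3; denominator R + jωL = 4260 + j909.3.
Step 4 — H = 0.04358 + j0.2041.
Step 5 — Magnitude: |H| = 0.2087 (-13.6 dB); phase: φ = 78.0°.

|H| = 0.2087 (-13.6 dB), φ = 78.0°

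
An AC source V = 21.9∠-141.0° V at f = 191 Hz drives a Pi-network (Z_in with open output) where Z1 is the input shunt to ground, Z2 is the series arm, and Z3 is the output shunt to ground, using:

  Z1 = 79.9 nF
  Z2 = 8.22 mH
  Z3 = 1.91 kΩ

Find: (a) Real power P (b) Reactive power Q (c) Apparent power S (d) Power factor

Step 1 — Angular frequency: ω = 2π·f = 2π·191 = 1200 rad/s.
Step 2 — Component impedances:
  Z1: Z = 1/(jωC) = -j/(ω·C) = 0 - j1.043e+04 Ω
  Z2: Z = jωL = j·1200·0.00822 = 0 + j9.865 Ω
  Z3: Z = R = 1910 Ω
Step 3 — With open output, the series arm Z2 and the output shunt Z3 appear in series to ground: Z2 + Z3 = 1910 + j9.865 Ω.
Step 4 — Parallel with input shunt Z1: Z_in = Z1 || (Z2 + Z3) = 1851 - j329.5 Ω = 1880∠-10.1° Ω.
Step 5 — Source phasor: V = 21.9∠-141.0° V = -17.02 - j13.78 V.
Step 6 — Current: I = V / Z = -0.007626 - j0.008802 A = 0.01165∠-130.9° A.
Step 7 — Complex power: S = V·I* = 0.2511 - j0.04469 VA.
Step 8 — Real power: P = Re(S) = 0.2511 W.
Step 9 — Reactive power: Q = Im(S) = -0.04469 VAR.
Step 10 — Apparent power: |S| = 0.255 VA.
Step 11 — Power factor: PF = P/|S| = 0.9845 (leading).

(a) P = 0.2511 W  (b) Q = -0.04469 VAR  (c) S = 0.255 VA  (d) PF = 0.9845 (leading)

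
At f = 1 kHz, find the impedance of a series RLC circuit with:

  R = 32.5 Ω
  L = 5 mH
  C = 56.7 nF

Step 1 — Angular frequency: ω = 2π·f = 2π·1000 = 6283 rad/s.
Step 2 — Component impedances:
  R: Z = R = 32.5 Ω
  L: Z = jωL = j·6283·0.005 = 0 + j31.42 Ω
  C: Z = 1/(jωC) = -j/(ω·C) = 0 - j2807 Ω
Step 3 — Series combination: Z_total = R + L + C = 32.5 - j2776 Ω = 2776∠-89.3° Ω.

Z = 32.5 - j2776 Ω = 2776∠-89.3° Ω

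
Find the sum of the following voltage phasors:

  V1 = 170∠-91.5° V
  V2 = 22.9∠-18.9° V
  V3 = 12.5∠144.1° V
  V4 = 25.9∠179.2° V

Step 1 — Convert each phasor to rectangular form:
  V1 = 170·(cos(-91.5°) + j·sin(-91.5°)) = -4.45 - j169.9 V
  V2 = 22.9·(cos(-18.9°) + j·sin(-18.9°)) = 21.67 - j7.418 V
  V3 = 12.5·(cos(144.1°) + j·sin(144.1°)) = -10.13 + j7.33 V
  V4 = 25.9·(cos(179.2°) + j·sin(179.2°)) = -25.9 + j0.3616 V
Step 2 — Sum components: V_total = -18.81 - j169.7 V.
Step 3 — Convert to polar: |V_total| = 170.7 V, ∠V_total = -96.3°.

V_total = 170.7∠-96.3° V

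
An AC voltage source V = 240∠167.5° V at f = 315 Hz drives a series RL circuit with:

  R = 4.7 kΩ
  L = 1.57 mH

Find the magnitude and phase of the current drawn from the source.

Step 1 — Angular frequency: ω = 2π·f = 2π·315 = 1979 rad/s.
Step 2 — Component impedances:
  R: Z = R = 4700 Ω
  L: Z = jωL = j·1979·0.00157 = 0 + j3.107 Ω
Step 3 — Series combination: Z_total = R + L = 4700 + j3.107 Ω = 4700∠0.0° Ω.
Step 4 — Source phasor: V = 240∠167.5° V = -234.3 + j51.95 V.
Step 5 — Ohm's law: I = V / Z_total = (-234.3 + j51.95) / (4700 + j3.107) = -0.04985 + j0.01109 A.
Step 6 — Convert to polar: |I| = 0.05106 A, ∠I = 167.5°.

I = 0.05106∠167.5° A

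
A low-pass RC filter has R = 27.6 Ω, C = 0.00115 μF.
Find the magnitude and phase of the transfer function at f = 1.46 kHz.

Step 1 — Angular frequency: ω = 2π·1460 = 9173 rad/s.
Step 2 — Transfer function: H(jω) = 1/(1 + jωRC).
Step 3 — Denominator: 1 + jωRC = 1 + j·9173·27.6·1.15e-09 = 1 + j0.0002912.
Step 4 — H = 1 - j0.0002912.
Step 5 — Magnitude: |H| = 1 (-0.0 dB); phase: φ = -0.0°.

|H| = 1 (-0.0 dB), φ = -0.0°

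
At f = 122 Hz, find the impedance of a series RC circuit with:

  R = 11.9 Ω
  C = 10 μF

Step 1 — Angular frequency: ω = 2π·f = 2π·122 = 766.5 rad/s.
Step 2 — Component impedances:
  R: Z = R = 11.9 Ω
  C: Z = 1/(jωC) = -j/(ω·C) = 0 - j130.5 Ω
Step 3 — Series combination: Z_total = R + C = 11.9 - j130.5 Ω = 131∠-84.8° Ω.

Z = 11.9 - j130.5 Ω = 131∠-84.8° Ω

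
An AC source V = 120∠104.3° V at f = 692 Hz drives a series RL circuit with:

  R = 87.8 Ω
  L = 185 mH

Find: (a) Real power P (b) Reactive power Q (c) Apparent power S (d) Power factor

Step 1 — Angular frequency: ω = 2π·f = 2π·692 = 4348 rad/s.
Step 2 — Component impedances:
  R: Z = R = 87.8 Ω
  L: Z = jωL = j·4348·0.185 = 0 + j804.4 Ω
Step 3 — Series combination: Z_total = R + L = 87.8 + j804.4 Ω = 809.2∠83.8° Ω.
Step 4 — Source phasor: V = 120∠104.3° V = -29.64 + j116.3 V.
Step 5 — Current: I = V / Z = 0.1389 + j0.05201 A = 0.1483∠20.5° A.
Step 6 — Complex power: S = V·I* = 1.931 + j17.69 VA.
Step 7 — Real power: P = Re(S) = 1.931 W.
Step 8 — Reactive power: Q = Im(S) = 17.69 VAR.
Step 9 — Apparent power: |S| = 17.8 VA.
Step 10 — Power factor: PF = P/|S| = 0.1085 (lagging).

(a) P = 1.931 W  (b) Q = 17.69 VAR  (c) S = 17.8 VA  (d) PF = 0.1085 (lagging)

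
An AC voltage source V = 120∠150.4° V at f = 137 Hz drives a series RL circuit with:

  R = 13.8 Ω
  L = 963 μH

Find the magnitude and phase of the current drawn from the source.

Step 1 — Angular frequency: ω = 2π·f = 2π·137 = 860.8 rad/s.
Step 2 — Component impedances:
  R: Z = R = 13.8 Ω
  L: Z = jωL = j·860.8·0.000963 = 0 + j0.8289 Ω
Step 3 — Series combination: Z_total = R + L = 13.8 + j0.8289 Ω = 13.82∠3.4° Ω.
Step 4 — Source phasor: V = 120∠150.4° V = -104.3 + j59.27 V.
Step 5 — Ohm's law: I = V / Z_total = (-104.3 + j59.27) / (13.8 + j0.8289) = -7.277 + j4.732 A.
Step 6 — Convert to polar: |I| = 8.68 A, ∠I = 147.0°.

I = 8.68∠147.0° A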